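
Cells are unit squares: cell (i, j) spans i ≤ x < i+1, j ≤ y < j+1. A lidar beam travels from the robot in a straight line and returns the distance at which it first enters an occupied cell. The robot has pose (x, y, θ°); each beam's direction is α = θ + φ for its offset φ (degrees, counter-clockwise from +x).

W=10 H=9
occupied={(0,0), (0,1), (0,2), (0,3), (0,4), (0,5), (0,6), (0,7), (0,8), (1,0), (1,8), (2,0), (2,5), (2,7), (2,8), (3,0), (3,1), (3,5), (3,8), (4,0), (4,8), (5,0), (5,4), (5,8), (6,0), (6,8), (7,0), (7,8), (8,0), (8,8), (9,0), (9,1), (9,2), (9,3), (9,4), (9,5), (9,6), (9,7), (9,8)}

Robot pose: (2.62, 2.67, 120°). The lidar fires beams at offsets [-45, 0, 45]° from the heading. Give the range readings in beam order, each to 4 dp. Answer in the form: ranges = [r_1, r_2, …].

ranges = [2.4122, 3.2400, 1.6771]

beam 1: φ=-45°, α=75°
  cosα=0.2588 sinα=0.9659 | (2,2) | tMaxX 1.4682 tMaxY 0.3416 | tΔX 3.8637 tΔY 1.0353
    t=0.3416 [y] (2,3)
    t=1.3769 [y] (2,4)
    t=1.4682 [x] (3,4)
    t=2.4122 [y] (3,5) — stop
  → r_1 = 2.4122
beam 2: φ=0°, α=120°
  cosα=-0.5000 sinα=0.8660 | (2,2) | tMaxX 1.2400 tMaxY 0.3811 | tΔX 2.0000 tΔY 1.1547
    t=0.3811 [y] (2,3)
    t=1.2400 [x] (1,3)
    t=1.5358 [y] (1,4)
    t=2.6905 [y] (1,5)
    t=3.2400 [x] (0,5) — stop
  → r_2 = 3.2400
beam 3: φ=45°, α=165°
  cosα=-0.9659 sinα=0.2588 | (2,2) | tMaxX 0.6419 tMaxY 1.2750 | tΔX 1.0353 tΔY 3.8637
    t=0.6419 [x] (1,2)
    t=1.2750 [y] (1,3)
    t=1.6771 [x] (0,3) — stop
  → r_3 = 1.6771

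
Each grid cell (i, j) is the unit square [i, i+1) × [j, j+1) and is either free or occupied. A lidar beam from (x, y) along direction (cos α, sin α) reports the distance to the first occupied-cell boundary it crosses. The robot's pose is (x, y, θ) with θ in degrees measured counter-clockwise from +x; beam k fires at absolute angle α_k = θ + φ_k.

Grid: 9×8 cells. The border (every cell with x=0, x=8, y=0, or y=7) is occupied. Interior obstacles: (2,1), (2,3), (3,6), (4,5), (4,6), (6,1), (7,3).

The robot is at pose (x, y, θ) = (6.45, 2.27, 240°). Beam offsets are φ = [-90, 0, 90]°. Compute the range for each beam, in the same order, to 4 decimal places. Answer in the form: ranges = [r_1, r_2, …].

ranges = [6.2931, 0.3118, 0.5400]

beam 1: φ=-90°, α=150°
  direction (-0.8660, 0.5000); cell (6,2); t to first gridline: x 0.5196, y 1.4600 (then +1.1547 / +2.0000)
    (5,2) via x @ 0.5196
    (5,3) via y @ 1.4600
    (4,3) via x @ 1.6743
    (3,3) via x @ 2.8290
    (3,4) via y @ 3.4600
    (2,4) via x @ 3.9837
    (1,4) via x @ 5.1384
    (1,5) via y @ 5.4600
    (0,5) via x @ 6.2931  # hit
  → r_1 = 6.2931
beam 2: φ=0°, α=240°
  direction (-0.5000, -0.8660); cell (6,2); t to first gridline: x 0.9000, y 0.3118 (then +2.0000 / +1.1547)
    (6,1) via y @ 0.3118  # hit
  → r_2 = 0.3118
beam 3: φ=90°, α=330°
  direction (0.8660, -0.5000); cell (6,2); t to first gridline: x 0.6351, y 0.5400 (then +1.1547 / +2.0000)
    (6,1) via y @ 0.5400  # hit
  → r_3 = 0.5400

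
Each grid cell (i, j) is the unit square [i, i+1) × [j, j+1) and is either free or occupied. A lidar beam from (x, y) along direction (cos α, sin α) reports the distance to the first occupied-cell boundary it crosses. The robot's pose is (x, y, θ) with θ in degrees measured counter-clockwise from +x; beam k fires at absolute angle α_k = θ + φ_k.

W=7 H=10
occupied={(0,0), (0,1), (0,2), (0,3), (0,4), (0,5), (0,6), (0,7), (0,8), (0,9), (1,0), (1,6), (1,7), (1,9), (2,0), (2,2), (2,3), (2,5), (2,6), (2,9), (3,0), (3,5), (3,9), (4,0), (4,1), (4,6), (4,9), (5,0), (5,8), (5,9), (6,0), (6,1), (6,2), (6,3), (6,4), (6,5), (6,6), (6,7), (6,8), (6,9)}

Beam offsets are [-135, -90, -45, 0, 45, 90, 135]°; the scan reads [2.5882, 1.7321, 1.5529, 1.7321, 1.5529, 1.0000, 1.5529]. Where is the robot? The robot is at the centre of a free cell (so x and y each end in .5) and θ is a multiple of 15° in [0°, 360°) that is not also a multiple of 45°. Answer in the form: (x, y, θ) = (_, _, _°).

(x, y, θ) = (3.5, 7.5, 120°)

Candidates: 30 free-cell centres × 16 headings = 480 poses. Raycast each; keep the one whose scan matches to 4 dp.
  (2.5, 7.5, 300°): beam 1 = 0.5176 ≠ 2.5882 ✗
  (4.5, 8.5, 165°): beam 1 = 0.5774 ≠ 2.5882 ✗
  (1.5, 5.5, 330°): beam 1 = 0.5176 ≠ 2.5882 ✗
  (4.5, 7.5, 300°): beam 1 = 3.6235 ≠ 2.5882 ✗
  (3.5, 6.5, 60°): beam 1 = 0.5176 ≠ 2.5882 ✗
  …
  (3.5, 7.5, 120°): r_1=2.5882, r_2=1.7321, r_3=1.5529, r_4=1.7321, r_5=1.5529, r_6=1.0000, r_7=1.5529 — all match ✓
Unique over the lattice → pose = (3.5, 7.5, 120°).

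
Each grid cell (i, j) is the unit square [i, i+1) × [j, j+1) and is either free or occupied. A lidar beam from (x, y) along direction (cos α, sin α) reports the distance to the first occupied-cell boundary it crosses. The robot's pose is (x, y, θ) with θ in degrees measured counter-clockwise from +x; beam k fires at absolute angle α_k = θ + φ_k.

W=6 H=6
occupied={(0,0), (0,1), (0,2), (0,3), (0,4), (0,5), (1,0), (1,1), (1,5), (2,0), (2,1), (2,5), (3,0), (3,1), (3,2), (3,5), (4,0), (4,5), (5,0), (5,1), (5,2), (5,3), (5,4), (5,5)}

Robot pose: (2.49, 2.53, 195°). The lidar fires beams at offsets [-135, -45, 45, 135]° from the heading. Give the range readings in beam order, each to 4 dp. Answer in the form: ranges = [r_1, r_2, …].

ranges = [2.8521, 1.7205, 0.6120, 0.5889]

beam 1: φ=-135°, α=60°
  cosα=0.5000 sinα=0.8660 | (2,2) | tMaxX 1.0200 tMaxY 0.5427 | tΔX 2.0000 tΔY 1.1547
    t=0.5427 [y] (2,3)
    t=1.0200 [x] (3,3)
    t=1.6974 [y] (3,4)
    t=2.8521 [y] (3,5) — stop
  → r_1 = 2.8521
beam 2: φ=-45°, α=150°
  cosα=-0.8660 sinα=0.5000 | (2,2) | tMaxX 0.5658 tMaxY 0.9400 | tΔX 1.1547 tΔY 2.0000
    t=0.5658 [x] (1,2)
    t=0.9400 [y] (1,3)
    t=1.7205 [x] (0,3) — stop
  → r_2 = 1.7205
beam 3: φ=45°, α=240°
  cosα=-0.5000 sinα=-0.8660 | (2,2) | tMaxX 0.9800 tMaxY 0.6120 | tΔX 2.0000 tΔY 1.1547
    t=0.6120 [y] (2,1) — stop
  → r_3 = 0.6120
beam 4: φ=135°, α=330°
  cosα=0.8660 sinα=-0.5000 | (2,2) | tMaxX 0.5889 tMaxY 1.0600 | tΔX 1.1547 tΔY 2.0000
    t=0.5889 [x] (3,2) — stop
  → r_4 = 0.5889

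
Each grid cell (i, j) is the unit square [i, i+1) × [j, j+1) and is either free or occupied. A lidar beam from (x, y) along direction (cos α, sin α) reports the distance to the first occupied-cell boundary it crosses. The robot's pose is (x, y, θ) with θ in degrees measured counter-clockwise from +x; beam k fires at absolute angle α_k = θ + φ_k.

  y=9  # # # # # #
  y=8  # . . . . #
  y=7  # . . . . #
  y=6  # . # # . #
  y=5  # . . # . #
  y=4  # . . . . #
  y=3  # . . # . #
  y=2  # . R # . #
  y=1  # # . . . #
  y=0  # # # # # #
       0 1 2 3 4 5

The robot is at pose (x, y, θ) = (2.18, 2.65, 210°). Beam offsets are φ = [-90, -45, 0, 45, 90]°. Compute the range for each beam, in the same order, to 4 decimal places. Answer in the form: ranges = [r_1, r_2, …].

ranges = [2.3600, 1.2216, 1.3000, 0.6955, 1.9053]

beam 1: φ=-90°, α=120°
  cosα=-0.5000 sinα=0.8660 | (2,2) | tMaxX 0.3600 tMaxY 0.4041 | tΔX 2.0000 tΔY 1.1547
    t=0.3600 [x] (1,2)
    t=0.4041 [y] (1,3)
    t=1.5588 [y] (1,4)
    t=2.3600 [x] (0,4) — stop
  → r_1 = 2.3600
beam 2: φ=-45°, α=165°
  cosα=-0.9659 sinα=0.2588 | (2,2) | tMaxX 0.1863 tMaxY 1.3523 | tΔX 1.0353 tΔY 3.8637
    t=0.1863 [x] (1,2)
    t=1.2216 [x] (0,2) — stop
  → r_2 = 1.2216
beam 3: φ=0°, α=210°
  cosα=-0.8660 sinα=-0.5000 | (2,2) | tMaxX 0.2078 tMaxY 1.3000 | tΔX 1.1547 tΔY 2.0000
    t=0.2078 [x] (1,2)
    t=1.3000 [y] (1,1) — stop
  → r_3 = 1.3000
beam 4: φ=45°, α=255°
  cosα=-0.2588 sinα=-0.9659 | (2,2) | tMaxX 0.6955 tMaxY 0.6729 | tΔX 3.8637 tΔY 1.0353
    t=0.6729 [y] (2,1)
    t=0.6955 [x] (1,1) — stop
  → r_4 = 0.6955
beam 5: φ=90°, α=300°
  cosα=0.5000 sinα=-0.8660 | (2,2) | tMaxX 1.6400 tMaxY 0.7506 | tΔX 2.0000 tΔY 1.1547
    t=0.7506 [y] (2,1)
    t=1.6400 [x] (3,1)
    t=1.9053 [y] (3,0) — stop
  → r_5 = 1.9053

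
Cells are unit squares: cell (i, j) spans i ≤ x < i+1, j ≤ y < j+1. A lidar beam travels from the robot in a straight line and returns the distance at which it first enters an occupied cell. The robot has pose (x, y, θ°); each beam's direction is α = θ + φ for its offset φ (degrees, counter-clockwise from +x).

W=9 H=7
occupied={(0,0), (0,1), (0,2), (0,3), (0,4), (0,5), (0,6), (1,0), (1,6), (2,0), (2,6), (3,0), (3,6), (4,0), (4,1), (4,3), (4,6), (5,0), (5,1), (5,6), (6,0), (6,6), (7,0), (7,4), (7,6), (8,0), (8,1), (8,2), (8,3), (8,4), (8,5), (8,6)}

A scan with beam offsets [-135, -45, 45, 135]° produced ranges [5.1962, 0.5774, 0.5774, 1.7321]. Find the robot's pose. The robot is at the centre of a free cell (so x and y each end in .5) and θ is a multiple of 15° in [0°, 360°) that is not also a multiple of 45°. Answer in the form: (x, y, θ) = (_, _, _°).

Candidates: 31 free-cell centres × 16 headings = 496 poses. Raycast each; keep the one whose scan matches to 4 dp.
  (7.5, 1.5, 120°): beam 1 = 0.5176 ≠ 5.1962 ✗
  (5.5, 3.5, 150°): beam 1 = 1.9319 ≠ 5.1962 ✗
  (2.5, 1.5, 150°): beam 1 = 1.5529 ≠ 5.1962 ✗
  (6.5, 2.5, 75°): beam 1 = 1.7321 ≠ 5.1962 ✗
  …
  (6.5, 1.5, 255°): r_1=5.1962, r_2=0.5774, r_3=0.5774, r_4=1.7321 — all match ✓
Only this pose fits every beam.

(x, y, θ) = (6.5, 1.5, 255°)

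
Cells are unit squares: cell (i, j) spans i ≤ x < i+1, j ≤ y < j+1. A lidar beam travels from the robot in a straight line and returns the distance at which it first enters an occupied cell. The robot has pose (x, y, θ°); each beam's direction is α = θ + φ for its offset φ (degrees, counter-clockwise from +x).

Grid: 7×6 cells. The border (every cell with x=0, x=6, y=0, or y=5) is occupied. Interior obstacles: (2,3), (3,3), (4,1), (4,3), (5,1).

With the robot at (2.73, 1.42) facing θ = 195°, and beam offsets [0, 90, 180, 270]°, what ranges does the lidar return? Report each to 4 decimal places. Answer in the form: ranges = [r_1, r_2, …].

ranges = [1.6228, 0.4348, 1.3148, 1.6357]

beam 1: φ=0°, α=195°
  direction (-0.9659, -0.2588); cell (2,1); t to first gridline: x 0.7558, y 1.6228 (then +1.0353 / +3.8637)
    (1,1) via x @ 0.7558
    (1,0) via y @ 1.6228  # hit
  → r_1 = 1.6228
beam 2: φ=90°, α=285°
  direction (0.2588, -0.9659); cell (2,1); t to first gridline: x 1.0432, y 0.4348 (then +3.8637 / +1.0353)
    (2,0) via y @ 0.4348  # hit
  → r_2 = 0.4348
beam 3: φ=180°, α=15°
  direction (0.9659, 0.2588); cell (2,1); t to first gridline: x 0.2795, y 2.2409 (then +1.0353 / +3.8637)
    (3,1) via x @ 0.2795
    (4,1) via x @ 1.3148  # hit
  → r_3 = 1.3148
beam 4: φ=270°, α=105°
  direction (-0.2588, 0.9659); cell (2,1); t to first gridline: x 2.8205, y 0.6005 (then +3.8637 / +1.0353)
    (2,2) via y @ 0.6005
    (2,3) via y @ 1.6357  # hit
  → r_4 = 1.6357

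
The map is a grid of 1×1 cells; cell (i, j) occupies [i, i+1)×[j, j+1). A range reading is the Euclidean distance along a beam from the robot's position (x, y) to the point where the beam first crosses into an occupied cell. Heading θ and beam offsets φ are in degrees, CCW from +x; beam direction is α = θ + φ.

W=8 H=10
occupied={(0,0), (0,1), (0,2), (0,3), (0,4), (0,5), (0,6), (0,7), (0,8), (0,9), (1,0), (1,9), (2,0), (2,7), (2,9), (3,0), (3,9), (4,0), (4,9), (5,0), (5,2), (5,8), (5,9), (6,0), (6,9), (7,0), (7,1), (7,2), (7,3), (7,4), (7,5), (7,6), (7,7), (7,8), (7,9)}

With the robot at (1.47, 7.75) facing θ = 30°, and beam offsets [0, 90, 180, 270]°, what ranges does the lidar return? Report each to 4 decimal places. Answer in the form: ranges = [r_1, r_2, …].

beam 1: φ=0°, α=30°
  dir = (cos 30°, sin 30°) = (0.8660, 0.5000); from cell (1,7)
  next x-line at t=0.6120, next y-line at t=0.5000; Δt_x=1.1547, Δt_y=2.0000
    y: enter (1,8) at t=0.5000
    x: enter (2,8) at t=0.6120
    x: enter (3,8) at t=1.7667
    y: enter (3,9) at t=2.5000 ← occupied
  → r_1 = 2.5000
beam 2: φ=90°, α=120°
  dir = (cos 120°, sin 120°) = (-0.5000, 0.8660); from cell (1,7)
  next x-line at t=0.9400, next y-line at t=0.2887; Δt_x=2.0000, Δt_y=1.1547
    y: enter (1,8) at t=0.2887
    x: enter (0,8) at t=0.9400 ← occupied
  → r_2 = 0.9400
beam 3: φ=180°, α=210°
  dir = (cos 210°, sin 210°) = (-0.8660, -0.5000); from cell (1,7)
  next x-line at t=0.5427, next y-line at t=1.5000; Δt_x=1.1547, Δt_y=2.0000
    x: enter (0,7) at t=0.5427 ← occupied
  → r_3 = 0.5427
beam 4: φ=270°, α=300°
  dir = (cos 300°, sin 300°) = (0.5000, -0.8660); from cell (1,7)
  next x-line at t=1.0600, next y-line at t=0.8660; Δt_x=2.0000, Δt_y=1.1547
    y: enter (1,6) at t=0.8660
    x: enter (2,6) at t=1.0600
    y: enter (2,5) at t=2.0207
    x: enter (3,5) at t=3.0600
    y: enter (3,4) at t=3.1754
    y: enter (3,3) at t=4.3301
    x: enter (4,3) at t=5.0600
    y: enter (4,2) at t=5.4848
    y: enter (4,1) at t=6.6395
    x: enter (5,1) at t=7.0600
    y: enter (5,0) at t=7.7942 ← occupied
  → r_4 = 7.7942

ranges = [2.5000, 0.9400, 0.5427, 7.7942]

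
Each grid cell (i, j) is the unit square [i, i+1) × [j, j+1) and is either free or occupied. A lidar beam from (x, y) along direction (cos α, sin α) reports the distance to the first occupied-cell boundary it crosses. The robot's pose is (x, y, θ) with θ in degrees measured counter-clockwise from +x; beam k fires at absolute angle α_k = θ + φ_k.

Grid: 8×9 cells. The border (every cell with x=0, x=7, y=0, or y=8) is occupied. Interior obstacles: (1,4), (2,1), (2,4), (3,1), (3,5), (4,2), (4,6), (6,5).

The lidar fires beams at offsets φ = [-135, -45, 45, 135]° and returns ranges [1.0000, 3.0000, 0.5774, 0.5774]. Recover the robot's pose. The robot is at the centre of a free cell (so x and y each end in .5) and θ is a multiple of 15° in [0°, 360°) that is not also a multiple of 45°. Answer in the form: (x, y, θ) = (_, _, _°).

(x, y, θ) = (6.5, 6.5, 195°)

Candidates: 34 free-cell centres × 16 headings = 544 poses. Raycast each; keep the one whose scan matches to 4 dp.
  (6.5, 3.5, 210°): beam 1 = 1.5529 ≠ 1.0000 ✗
  (3.5, 6.5, 150°): beam 1 = 0.5176 ≠ 1.0000 ✗
  (3.5, 2.5, 330°): beam 1 = 2.5882 ≠ 1.0000 ✗
  (2.5, 7.5, 210°): beam 1 = 0.5176 ≠ 1.0000 ✗
  …
  (6.5, 6.5, 195°): r_1=1.0000, r_2=3.0000, r_3=0.5774, r_4=0.5774 — all match ✓
Unique over the lattice → pose = (6.5, 6.5, 195°).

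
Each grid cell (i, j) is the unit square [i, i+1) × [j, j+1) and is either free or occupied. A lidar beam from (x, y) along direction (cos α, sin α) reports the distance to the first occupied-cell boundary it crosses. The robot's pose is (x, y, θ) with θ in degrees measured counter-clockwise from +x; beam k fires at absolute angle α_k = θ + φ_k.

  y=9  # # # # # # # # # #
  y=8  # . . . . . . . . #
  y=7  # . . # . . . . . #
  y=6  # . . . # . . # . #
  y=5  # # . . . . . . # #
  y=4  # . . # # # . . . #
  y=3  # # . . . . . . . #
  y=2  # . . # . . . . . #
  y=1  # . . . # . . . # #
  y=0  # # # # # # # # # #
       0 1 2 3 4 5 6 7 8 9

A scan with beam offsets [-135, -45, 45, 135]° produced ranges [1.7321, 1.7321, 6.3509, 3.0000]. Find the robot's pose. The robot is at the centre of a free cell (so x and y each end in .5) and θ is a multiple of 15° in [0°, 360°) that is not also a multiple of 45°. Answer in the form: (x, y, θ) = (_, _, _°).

The pose lattice has 52·16 = 832 candidates. Test each by forward raycasting.
  (8.5, 6.5, 255°): beam 1 = 2.8868 ≠ 1.7321 ✗
  (2.5, 7.5, 120°): beam 1 = 0.5176 ≠ 1.7321 ✗
  (7.5, 4.5, 75°): beam 1 = 2.8868 ≠ 1.7321 ✗
  …
  (7.5, 3.5, 75°): r_1=1.7321, r_2=1.7321, r_3=6.3509, r_4=3.0000 — all match ✓
Unique over the lattice → pose = (7.5, 3.5, 75°).

(x, y, θ) = (7.5, 3.5, 75°)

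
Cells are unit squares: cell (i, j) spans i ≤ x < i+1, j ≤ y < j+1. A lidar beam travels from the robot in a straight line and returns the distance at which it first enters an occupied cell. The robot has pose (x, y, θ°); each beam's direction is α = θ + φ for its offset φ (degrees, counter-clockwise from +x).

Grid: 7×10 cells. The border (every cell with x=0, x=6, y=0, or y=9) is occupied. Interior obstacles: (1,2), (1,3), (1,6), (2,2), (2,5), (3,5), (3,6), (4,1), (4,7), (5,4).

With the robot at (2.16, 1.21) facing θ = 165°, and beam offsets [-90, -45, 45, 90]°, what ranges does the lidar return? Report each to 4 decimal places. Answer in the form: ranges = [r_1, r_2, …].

beam 1: φ=-90°, α=75°
  direction (0.2588, 0.9659); cell (2,1); t to first gridline: x 3.2455, y 0.8179 (then +3.8637 / +1.0353)
    (2,2) via y @ 0.8179  # hit
  → r_1 = 0.8179
beam 2: φ=-45°, α=120°
  direction (-0.5000, 0.8660); cell (2,1); t to first gridline: x 0.3200, y 0.9122 (then +2.0000 / +1.1547)
    (1,1) via x @ 0.3200
    (1,2) via y @ 0.9122  # hit
  → r_2 = 0.9122
beam 3: φ=45°, α=210°
  direction (-0.8660, -0.5000); cell (2,1); t to first gridline: x 0.1848, y 0.4200 (then +1.1547 / +2.0000)
    (1,1) via x @ 0.1848
    (1,0) via y @ 0.4200  # hit
  → r_3 = 0.4200
beam 4: φ=90°, α=255°
  direction (-0.2588, -0.9659); cell (2,1); t to first gridline: x 0.6182, y 0.2174 (then +3.8637 / +1.0353)
    (2,0) via y @ 0.2174  # hit
  → r_4 = 0.2174

ranges = [0.8179, 0.9122, 0.4200, 0.2174]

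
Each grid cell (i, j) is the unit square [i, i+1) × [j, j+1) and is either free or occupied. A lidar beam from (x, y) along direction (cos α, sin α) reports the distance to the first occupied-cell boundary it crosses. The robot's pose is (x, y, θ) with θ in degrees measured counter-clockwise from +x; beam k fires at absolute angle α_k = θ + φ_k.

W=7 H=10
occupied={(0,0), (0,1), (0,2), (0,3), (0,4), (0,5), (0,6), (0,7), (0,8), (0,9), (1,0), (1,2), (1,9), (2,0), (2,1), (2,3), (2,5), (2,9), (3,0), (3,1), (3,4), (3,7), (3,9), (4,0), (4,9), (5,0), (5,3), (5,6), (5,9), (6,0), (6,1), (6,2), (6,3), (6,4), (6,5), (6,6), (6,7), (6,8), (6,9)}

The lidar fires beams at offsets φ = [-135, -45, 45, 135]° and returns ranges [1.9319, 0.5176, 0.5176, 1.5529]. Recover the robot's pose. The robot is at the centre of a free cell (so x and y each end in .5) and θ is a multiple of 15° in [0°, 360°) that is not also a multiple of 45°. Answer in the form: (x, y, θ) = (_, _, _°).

(x, y, θ) = (4.5, 1.5, 210°)

Candidates: 31 free-cell centres × 16 headings = 496 poses. Raycast each; keep the one whose scan matches to 4 dp.
  (5.5, 7.5, 120°): beam 1 = 0.5176 ≠ 1.9319 ✗
  (2.5, 6.5, 300°): beam 1 = 1.5529 ≠ 1.9319 ✗
  (5.5, 5.5, 330°): beam 2 = 1.5529 ≠ 0.5176 ✗
  …
  (4.5, 1.5, 210°): r_1=1.9319, r_2=0.5176, r_3=0.5176, r_4=1.5529 — all match ✓
Unique over the lattice → pose = (4.5, 1.5, 210°).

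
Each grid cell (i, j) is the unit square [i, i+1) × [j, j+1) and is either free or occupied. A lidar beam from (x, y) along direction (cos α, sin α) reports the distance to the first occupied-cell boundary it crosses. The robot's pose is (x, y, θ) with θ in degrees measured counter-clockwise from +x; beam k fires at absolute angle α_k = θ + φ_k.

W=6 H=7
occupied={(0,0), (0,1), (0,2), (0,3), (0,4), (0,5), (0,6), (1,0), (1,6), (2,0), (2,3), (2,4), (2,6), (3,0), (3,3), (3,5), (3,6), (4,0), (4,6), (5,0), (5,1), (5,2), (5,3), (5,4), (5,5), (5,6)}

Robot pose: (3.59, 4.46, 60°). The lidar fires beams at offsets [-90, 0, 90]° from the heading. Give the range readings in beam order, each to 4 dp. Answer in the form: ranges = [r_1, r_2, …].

ranges = [1.6281, 0.6235, 0.6813]

beam 1: φ=-90°, α=330°
  direction (0.8660, -0.5000); cell (3,4); t to first gridline: x 0.4734, y 0.9200 (then +1.1547 / +2.0000)
    (4,4) via x @ 0.4734
    (4,3) via y @ 0.9200
    (5,3) via x @ 1.6281  # hit
  → r_1 = 1.6281
beam 2: φ=0°, α=60°
  direction (0.5000, 0.8660); cell (3,4); t to first gridline: x 0.8200, y 0.6235 (then +2.0000 / +1.1547)
    (3,5) via y @ 0.6235  # hit
  → r_2 = 0.6235
beam 3: φ=90°, α=150°
  direction (-0.8660, 0.5000); cell (3,4); t to first gridline: x 0.6813, y 1.0800 (then +1.1547 / +2.0000)
    (2,4) via x @ 0.6813  # hit
  → r_3 = 0.6813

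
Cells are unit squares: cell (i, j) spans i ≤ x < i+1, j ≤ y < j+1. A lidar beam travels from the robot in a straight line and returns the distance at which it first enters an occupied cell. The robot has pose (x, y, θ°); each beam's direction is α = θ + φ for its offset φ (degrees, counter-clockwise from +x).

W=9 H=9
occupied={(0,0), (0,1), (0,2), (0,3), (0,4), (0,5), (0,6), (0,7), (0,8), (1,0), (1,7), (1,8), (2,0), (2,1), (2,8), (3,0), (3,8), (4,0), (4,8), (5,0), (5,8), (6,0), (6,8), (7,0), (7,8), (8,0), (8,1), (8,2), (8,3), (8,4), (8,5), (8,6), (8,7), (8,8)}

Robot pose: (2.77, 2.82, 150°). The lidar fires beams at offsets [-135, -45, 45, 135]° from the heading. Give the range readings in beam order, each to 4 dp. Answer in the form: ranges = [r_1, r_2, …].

ranges = [5.4145, 4.3275, 1.8324, 0.8489]

beam 1: φ=-135°, α=15°
  direction (0.9659, 0.2588); cell (2,2); t to first gridline: x 0.2381, y 0.6955 (then +1.0353 / +3.8637)
    (3,2) via x @ 0.2381
    (3,3) via y @ 0.6955
    (4,3) via x @ 1.2734
    (5,3) via x @ 2.3087
    (6,3) via x @ 3.3439
    (7,3) via x @ 4.3792
    (7,4) via y @ 4.5592
    (8,4) via x @ 5.4145  # hit
  → r_1 = 5.4145
beam 2: φ=-45°, α=105°
  direction (-0.2588, 0.9659); cell (2,2); t to first gridline: x 2.9751, y 0.1863 (then +3.8637 / +1.0353)
    (2,3) via y @ 0.1863
    (2,4) via y @ 1.2216
    (2,5) via y @ 2.2569
    (1,5) via x @ 2.9751
    (1,6) via y @ 3.2922
    (1,7) via y @ 4.3275  # hit
  → r_2 = 4.3275
beam 3: φ=45°, α=195°
  direction (-0.9659, -0.2588); cell (2,2); t to first gridline: x 0.7972, y 3.1682 (then +1.0353 / +3.8637)
    (1,2) via x @ 0.7972
    (0,2) via x @ 1.8324  # hit
  → r_3 = 1.8324
beam 4: φ=135°, α=285°
  direction (0.2588, -0.9659); cell (2,2); t to first gridline: x 0.8887, y 0.8489 (then +3.8637 / +1.0353)
    (2,1) via y @ 0.8489  # hit
  → r_4 = 0.8489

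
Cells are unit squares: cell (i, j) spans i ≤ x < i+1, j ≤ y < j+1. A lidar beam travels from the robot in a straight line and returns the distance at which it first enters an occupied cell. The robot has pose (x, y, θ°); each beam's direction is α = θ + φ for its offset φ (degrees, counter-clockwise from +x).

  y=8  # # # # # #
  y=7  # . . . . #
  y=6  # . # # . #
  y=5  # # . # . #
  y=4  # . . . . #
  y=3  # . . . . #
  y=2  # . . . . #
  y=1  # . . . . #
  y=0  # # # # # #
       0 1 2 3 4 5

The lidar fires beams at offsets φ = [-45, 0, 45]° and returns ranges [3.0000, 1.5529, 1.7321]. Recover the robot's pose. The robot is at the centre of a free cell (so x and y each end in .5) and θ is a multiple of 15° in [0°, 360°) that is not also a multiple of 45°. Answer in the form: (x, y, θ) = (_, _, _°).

The pose lattice has 24·16 = 384 candidates. Test each by forward raycasting.
  (3.5, 4.5, 300°): beam 1 = 3.6235 ≠ 3.0000 ✗
  (4.5, 6.5, 255°): beam 1 = 0.5774 ≠ 3.0000 ✗
  (2.5, 7.5, 120°): beam 1 = 0.5176 ≠ 3.0000 ✗
  …
  (3.5, 4.5, 345°): r_1=3.0000, r_2=1.5529, r_3=1.7321 — all match ✓
No second candidate reproduces the full scan.

(x, y, θ) = (3.5, 4.5, 345°)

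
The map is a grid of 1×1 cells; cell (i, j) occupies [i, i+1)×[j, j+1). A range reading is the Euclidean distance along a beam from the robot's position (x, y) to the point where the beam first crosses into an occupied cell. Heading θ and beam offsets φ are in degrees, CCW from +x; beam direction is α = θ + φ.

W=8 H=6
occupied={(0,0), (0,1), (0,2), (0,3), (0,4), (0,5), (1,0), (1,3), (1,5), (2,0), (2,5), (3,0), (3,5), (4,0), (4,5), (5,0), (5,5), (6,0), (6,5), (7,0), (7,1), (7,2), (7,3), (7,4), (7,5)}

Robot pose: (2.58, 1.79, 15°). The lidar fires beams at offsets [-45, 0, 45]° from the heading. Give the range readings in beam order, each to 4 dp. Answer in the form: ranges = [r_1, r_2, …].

ranges = [1.5800, 4.5759, 3.7066]

beam 1: φ=-45°, α=330°
  cosα=0.8660 sinα=-0.5000 | (2,1) | tMaxX 0.4850 tMaxY 1.5800 | tΔX 1.1547 tΔY 2.0000
    t=0.4850 [x] (3,1)
    t=1.5800 [y] (3,0) — stop
  → r_1 = 1.5800
beam 2: φ=0°, α=15°
  cosα=0.9659 sinα=0.2588 | (2,1) | tMaxX 0.4348 tMaxY 0.8114 | tΔX 1.0353 tΔY 3.8637
    t=0.4348 [x] (3,1)
    t=0.8114 [y] (3,2)
    t=1.4701 [x] (4,2)
    t=2.5054 [x] (5,2)
    t=3.5406 [x] (6,2)
    t=4.5759 [x] (7,2) — stop
  → r_2 = 4.5759
beam 3: φ=45°, α=60°
  cosα=0.5000 sinα=0.8660 | (2,1) | tMaxX 0.8400 tMaxY 0.2425 | tΔX 2.0000 tΔY 1.1547
    t=0.2425 [y] (2,2)
    t=0.8400 [x] (3,2)
    t=1.3972 [y] (3,3)
    t=2.5519 [y] (3,4)
    t=2.8400 [x] (4,4)
    t=3.7066 [y] (4,5) — stop
  → r_3 = 3.7066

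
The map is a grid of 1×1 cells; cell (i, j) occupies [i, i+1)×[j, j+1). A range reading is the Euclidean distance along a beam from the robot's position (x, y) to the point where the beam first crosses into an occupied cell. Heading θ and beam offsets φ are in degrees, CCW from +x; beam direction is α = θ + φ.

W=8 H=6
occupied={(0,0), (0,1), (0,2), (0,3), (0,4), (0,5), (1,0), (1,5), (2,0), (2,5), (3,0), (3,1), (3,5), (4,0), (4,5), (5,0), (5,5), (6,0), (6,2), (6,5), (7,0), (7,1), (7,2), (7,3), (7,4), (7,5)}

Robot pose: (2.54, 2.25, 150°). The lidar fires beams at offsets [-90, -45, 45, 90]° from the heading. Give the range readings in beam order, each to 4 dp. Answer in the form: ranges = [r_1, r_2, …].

beam 1: φ=-90°, α=60°
  d=(0.5000,0.8660)  start (2,2)  tX=0.9200 tY=0.8660  stride 1/|dx|=2.0000 1/|dy|=1.1547
    cross y-line → (2,3), t=0.8660
    cross x-line → (3,3), t=0.9200
    cross y-line → (3,4), t=2.0207
    cross x-line → (4,4), t=2.9200
    cross y-line → (4,5), t=3.1754 (wall)
  → r_1 = 3.1754
beam 2: φ=-45°, α=105°
  d=(-0.2588,0.9659)  start (2,2)  tX=2.0864 tY=0.7765  stride 1/|dx|=3.8637 1/|dy|=1.0353
    cross y-line → (2,3), t=0.7765
    cross y-line → (2,4), t=1.8117
    cross x-line → (1,4), t=2.0864
    cross y-line → (1,5), t=2.8470 (wall)
  → r_2 = 2.8470
beam 3: φ=45°, α=195°
  d=(-0.9659,-0.2588)  start (2,2)  tX=0.5590 tY=0.9659  stride 1/|dx|=1.0353 1/|dy|=3.8637
    cross x-line → (1,2), t=0.5590
    cross y-line → (1,1), t=0.9659
    cross x-line → (0,1), t=1.5943 (wall)
  → r_3 = 1.5943
beam 4: φ=90°, α=240°
  d=(-0.5000,-0.8660)  start (2,2)  tX=1.0800 tY=0.2887  stride 1/|dx|=2.0000 1/|dy|=1.1547
    cross y-line → (2,1), t=0.2887
    cross x-line → (1,1), t=1.0800
    cross y-line → (1,0), t=1.4434 (wall)
  → r_4 = 1.4434

ranges = [3.1754, 2.8470, 1.5943, 1.4434]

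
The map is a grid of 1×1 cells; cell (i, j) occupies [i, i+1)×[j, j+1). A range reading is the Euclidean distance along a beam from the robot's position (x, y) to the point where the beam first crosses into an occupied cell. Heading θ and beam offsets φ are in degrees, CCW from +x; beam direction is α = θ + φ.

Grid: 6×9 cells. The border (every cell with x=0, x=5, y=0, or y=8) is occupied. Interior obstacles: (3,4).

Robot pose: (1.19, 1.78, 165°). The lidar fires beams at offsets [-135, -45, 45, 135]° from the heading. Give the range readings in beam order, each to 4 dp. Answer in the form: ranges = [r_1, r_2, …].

beam 1: φ=-135°, α=30°
  dir = (cos 30°, sin 30°) = (0.8660, 0.5000); from cell (1,1)
  next x-line at t=0.9353, next y-line at t=0.4400; Δt_x=1.1547, Δt_y=2.0000
    y: enter (1,2) at t=0.4400
    x: enter (2,2) at t=0.9353
    x: enter (3,2) at t=2.0900
    y: enter (3,3) at t=2.4400
    x: enter (4,3) at t=3.2447
    x: enter (5,3) at t=4.3994 ← occupied
  → r_1 = 4.3994
beam 2: φ=-45°, α=120°
  dir = (cos 120°, sin 120°) = (-0.5000, 0.8660); from cell (1,1)
  next x-line at t=0.3800, next y-line at t=0.2540; Δt_x=2.0000, Δt_y=1.1547
    y: enter (1,2) at t=0.2540
    x: enter (0,2) at t=0.3800 ← occupied
  → r_2 = 0.3800
beam 3: φ=45°, α=210°
  dir = (cos 210°, sin 210°) = (-0.8660, -0.5000); from cell (1,1)
  next x-line at t=0.2194, next y-line at t=1.5600; Δt_x=1.1547, Δt_y=2.0000
    x: enter (0,1) at t=0.2194 ← occupied
  → r_3 = 0.2194
beam 4: φ=135°, α=300°
  dir = (cos 300°, sin 300°) = (0.5000, -0.8660); from cell (1,1)
  next x-line at t=1.6200, next y-line at t=0.9007; Δt_x=2.0000, Δt_y=1.1547
    y: enter (1,0) at t=0.9007 ← occupied
  → r_4 = 0.9007

ranges = [4.3994, 0.3800, 0.2194, 0.9007]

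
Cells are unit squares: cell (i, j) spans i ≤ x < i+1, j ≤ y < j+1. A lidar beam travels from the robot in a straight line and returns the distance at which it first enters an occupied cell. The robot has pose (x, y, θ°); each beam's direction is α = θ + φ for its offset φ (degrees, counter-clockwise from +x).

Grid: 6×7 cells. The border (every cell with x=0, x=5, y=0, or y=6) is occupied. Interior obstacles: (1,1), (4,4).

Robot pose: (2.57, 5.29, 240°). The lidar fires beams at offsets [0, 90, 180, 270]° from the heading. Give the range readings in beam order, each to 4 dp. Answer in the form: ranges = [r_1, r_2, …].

ranges = [3.1400, 1.6512, 0.8198, 1.4200]

beam 1: φ=0°, α=240°
  dir = (cos 240°, sin 240°) = (-0.5000, -0.8660); from cell (2,5)
  next x-line at t=1.1400, next y-line at t=0.3349; Δt_x=2.0000, Δt_y=1.1547
    y: enter (2,4) at t=0.3349
    x: enter (1,4) at t=1.1400
    y: enter (1,3) at t=1.4896
    y: enter (1,2) at t=2.6443
    x: enter (0,2) at t=3.1400 ← occupied
  → r_1 = 3.1400
beam 2: φ=90°, α=330°
  dir = (cos 330°, sin 330°) = (0.8660, -0.5000); from cell (2,5)
  next x-line at t=0.4965, next y-line at t=0.5800; Δt_x=1.1547, Δt_y=2.0000
    x: enter (3,5) at t=0.4965
    y: enter (3,4) at t=0.5800
    x: enter (4,4) at t=1.6512 ← occupied
  → r_2 = 1.6512
beam 3: φ=180°, α=60°
  dir = (cos 60°, sin 60°) = (0.5000, 0.8660); from cell (2,5)
  next x-line at t=0.8600, next y-line at t=0.8198; Δt_x=2.0000, Δt_y=1.1547
    y: enter (2,6) at t=0.8198 ← occupied
  → r_3 = 0.8198
beam 4: φ=270°, α=150°
  dir = (cos 150°, sin 150°) = (-0.8660, 0.5000); from cell (2,5)
  next x-line at t=0.6582, next y-line at t=1.4200; Δt_x=1.1547, Δt_y=2.0000
    x: enter (1,5) at t=0.6582
    y: enter (1,6) at t=1.4200 ← occupied
  → r_4 = 1.4200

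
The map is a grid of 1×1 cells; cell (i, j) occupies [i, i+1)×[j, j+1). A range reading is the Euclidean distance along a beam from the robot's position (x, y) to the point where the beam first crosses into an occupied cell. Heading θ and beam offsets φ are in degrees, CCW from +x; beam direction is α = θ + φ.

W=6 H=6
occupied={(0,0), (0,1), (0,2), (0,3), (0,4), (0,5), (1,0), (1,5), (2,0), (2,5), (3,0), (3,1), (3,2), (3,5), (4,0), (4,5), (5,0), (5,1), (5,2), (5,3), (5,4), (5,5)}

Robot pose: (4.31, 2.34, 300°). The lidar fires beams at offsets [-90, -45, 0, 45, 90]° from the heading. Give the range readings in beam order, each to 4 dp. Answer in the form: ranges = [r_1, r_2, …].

beam 1: φ=-90°, α=210°
  dir = (cos 210°, sin 210°) = (-0.8660, -0.5000); from cell (4,2)
  next x-line at t=0.3580, next y-line at t=0.6800; Δt_x=1.1547, Δt_y=2.0000
    x: enter (3,2) at t=0.3580 ← occupied
  → r_1 = 0.3580
beam 2: φ=-45°, α=255°
  dir = (cos 255°, sin 255°) = (-0.2588, -0.9659); from cell (4,2)
  next x-line at t=1.1977, next y-line at t=0.3520; Δt_x=3.8637, Δt_y=1.0353
    y: enter (4,1) at t=0.3520
    x: enter (3,1) at t=1.1977 ← occupied
  → r_2 = 1.1977
beam 3: φ=0°, α=300°
  dir = (cos 300°, sin 300°) = (0.5000, -0.8660); from cell (4,2)
  next x-line at t=1.3800, next y-line at t=0.3926; Δt_x=2.0000, Δt_y=1.1547
    y: enter (4,1) at t=0.3926
    x: enter (5,1) at t=1.3800 ← occupied
  → r_3 = 1.3800
beam 4: φ=45°, α=345°
  dir = (cos 345°, sin 345°) = (0.9659, -0.2588); from cell (4,2)
  next x-line at t=0.7143, next y-line at t=1.3137; Δt_x=1.0353, Δt_y=3.8637
    x: enter (5,2) at t=0.7143 ← occupied
  → r_4 = 0.7143
beam 5: φ=90°, α=30°
  dir = (cos 30°, sin 30°) = (0.8660, 0.5000); from cell (4,2)
  next x-line at t=0.7967, next y-line at t=1.3200; Δt_x=1.1547, Δt_y=2.0000
    x: enter (5,2) at t=0.7967 ← occupied
  → r_5 = 0.7967

ranges = [0.3580, 1.1977, 1.3800, 0.7143, 0.7967]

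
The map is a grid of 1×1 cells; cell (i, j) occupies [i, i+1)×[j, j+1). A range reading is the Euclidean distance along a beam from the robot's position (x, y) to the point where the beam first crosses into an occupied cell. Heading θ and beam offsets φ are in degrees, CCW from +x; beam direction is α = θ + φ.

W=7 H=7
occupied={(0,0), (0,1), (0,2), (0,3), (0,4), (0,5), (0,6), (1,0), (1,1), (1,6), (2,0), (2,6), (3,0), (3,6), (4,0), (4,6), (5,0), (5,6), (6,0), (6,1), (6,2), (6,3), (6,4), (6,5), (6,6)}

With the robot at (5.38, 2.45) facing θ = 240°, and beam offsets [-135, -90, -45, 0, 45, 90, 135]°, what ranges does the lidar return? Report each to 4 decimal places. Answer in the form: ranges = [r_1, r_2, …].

ranges = [3.6752, 5.0576, 3.4992, 1.6743, 1.5012, 0.7159, 0.6419]

beam 1: φ=-135°, α=105°
  d=(-0.2588,0.9659)  start (5,2)  tX=1.4682 tY=0.5694  stride 1/|dx|=3.8637 1/|dy|=1.0353
    cross y-line → (5,3), t=0.5694
    cross x-line → (4,3), t=1.4682
    cross y-line → (4,4), t=1.6047
    cross y-line → (4,5), t=2.6400
    cross y-line → (4,6), t=3.6752 (wall)
  → r_1 = 3.6752
beam 2: φ=-90°, α=150°
  d=(-0.8660,0.5000)  start (5,2)  tX=0.4388 tY=1.1000  stride 1/|dx|=1.1547 1/|dy|=2.0000
    cross x-line → (4,2), t=0.4388
    cross y-line → (4,3), t=1.1000
    cross x-line → (3,3), t=1.5935
    cross x-line → (2,3), t=2.7482
    cross y-line → (2,4), t=3.1000
    cross x-line → (1,4), t=3.9029
    cross x-line → (0,4), t=5.0576 (wall)
  → r_2 = 5.0576
beam 3: φ=-45°, α=195°
  d=(-0.9659,-0.2588)  start (5,2)  tX=0.3934 tY=1.7387  stride 1/|dx|=1.0353 1/|dy|=3.8637
    cross x-line → (4,2), t=0.3934
    cross x-line → (3,2), t=1.4287
    cross y-line → (3,1), t=1.7387
    cross x-line → (2,1), t=2.4640
    cross x-line → (1,1), t=3.4992 (wall)
  → r_3 = 3.4992
beam 4: φ=0°, α=240°
  d=(-0.5000,-0.8660)  start (5,2)  tX=0.7600 tY=0.5196  stride 1/|dx|=2.0000 1/|dy|=1.1547
    cross y-line → (5,1), t=0.5196
    cross x-line → (4,1), t=0.7600
    cross y-line → (4,0), t=1.6743 (wall)
  → r_4 = 1.6743
beam 5: φ=45°, α=285°
  d=(0.2588,-0.9659)  start (5,2)  tX=2.3955 tY=0.4659  stride 1/|dx|=3.8637 1/|dy|=1.0353
    cross y-line → (5,1), t=0.4659
    cross y-line → (5,0), t=1.5012 (wall)
  → r_5 = 1.5012
beam 6: φ=90°, α=330°
  d=(0.8660,-0.5000)  start (5,2)  tX=0.7159 tY=0.9000  stride 1/|dx|=1.1547 1/|dy|=2.0000
    cross x-line → (6,2), t=0.7159 (wall)
  → r_6 = 0.7159
beam 7: φ=135°, α=15°
  d=(0.9659,0.2588)  start (5,2)  tX=0.6419 tY=2.1250  stride 1/|dx|=1.0353 1/|dy|=3.8637
    cross x-line → (6,2), t=0.6419 (wall)
  → r_7 = 0.6419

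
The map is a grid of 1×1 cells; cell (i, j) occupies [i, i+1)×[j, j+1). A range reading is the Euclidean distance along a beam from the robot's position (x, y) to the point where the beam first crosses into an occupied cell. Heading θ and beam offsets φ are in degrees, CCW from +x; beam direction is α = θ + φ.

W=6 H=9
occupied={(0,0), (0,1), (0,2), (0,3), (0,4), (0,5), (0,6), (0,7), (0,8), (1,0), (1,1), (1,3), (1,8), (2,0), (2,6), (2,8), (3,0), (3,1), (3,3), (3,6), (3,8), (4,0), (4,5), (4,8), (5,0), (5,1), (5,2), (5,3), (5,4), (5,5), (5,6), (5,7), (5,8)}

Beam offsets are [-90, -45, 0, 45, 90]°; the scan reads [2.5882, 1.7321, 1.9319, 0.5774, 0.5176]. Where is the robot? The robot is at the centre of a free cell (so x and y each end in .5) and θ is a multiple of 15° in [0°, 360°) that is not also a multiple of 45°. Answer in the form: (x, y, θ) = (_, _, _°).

(x, y, θ) = (1.5, 4.5, 105°)

Candidates: 21 free-cell centres × 16 headings = 336 poses. Raycast each; keep the one whose scan matches to 4 dp.
  (1.5, 7.5, 345°): beam 1 = 1.9319 ≠ 2.5882 ✗
  (2.5, 5.5, 345°): beam 1 = 1.9319 ≠ 2.5882 ✗
  (3.5, 2.5, 210°): beam 1 = 0.5774 ≠ 2.5882 ✗
  (2.5, 1.5, 30°): beam 1 = 0.5774 ≠ 2.5882 ✗
  …
  (1.5, 4.5, 105°): r_1=2.5882, r_2=1.7321, r_3=1.9319, r_4=0.5774, r_5=0.5176 — all match ✓
Unique over the lattice → pose = (1.5, 4.5, 105°).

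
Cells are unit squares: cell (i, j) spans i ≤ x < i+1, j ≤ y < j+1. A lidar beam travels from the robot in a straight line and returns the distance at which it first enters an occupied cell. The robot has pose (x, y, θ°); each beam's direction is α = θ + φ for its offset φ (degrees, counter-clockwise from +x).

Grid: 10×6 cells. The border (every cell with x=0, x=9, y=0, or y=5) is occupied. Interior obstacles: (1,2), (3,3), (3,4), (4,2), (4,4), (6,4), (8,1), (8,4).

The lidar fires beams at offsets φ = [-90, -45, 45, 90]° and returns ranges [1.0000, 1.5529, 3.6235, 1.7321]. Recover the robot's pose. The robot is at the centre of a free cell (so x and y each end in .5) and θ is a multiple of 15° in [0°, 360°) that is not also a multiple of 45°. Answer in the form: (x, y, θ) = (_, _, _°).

(x, y, θ) = (6.5, 1.5, 60°)

The pose lattice has 24·16 = 384 candidates. Test each by forward raycasting.
  (7.5, 1.5, 210°): beam 1 = 2.8868 ≠ 1.0000 ✗
  (2.5, 2.5, 105°): beam 1 = 1.5529 ≠ 1.0000 ✗
  (2.5, 2.5, 60°): beam 1 = 3.0000 ≠ 1.0000 ✗
  (2.5, 3.5, 330°): beam 2 = 2.5882 ≠ 1.5529 ✗
  (4.5, 1.5, 60°): beam 2 = 4.6587 ≠ 1.5529 ✗
  …
  (6.5, 1.5, 60°): r_1=1.0000, r_2=1.5529, r_3=3.6235, r_4=1.7321 — all match ✓
No second candidate reproduces the full scan.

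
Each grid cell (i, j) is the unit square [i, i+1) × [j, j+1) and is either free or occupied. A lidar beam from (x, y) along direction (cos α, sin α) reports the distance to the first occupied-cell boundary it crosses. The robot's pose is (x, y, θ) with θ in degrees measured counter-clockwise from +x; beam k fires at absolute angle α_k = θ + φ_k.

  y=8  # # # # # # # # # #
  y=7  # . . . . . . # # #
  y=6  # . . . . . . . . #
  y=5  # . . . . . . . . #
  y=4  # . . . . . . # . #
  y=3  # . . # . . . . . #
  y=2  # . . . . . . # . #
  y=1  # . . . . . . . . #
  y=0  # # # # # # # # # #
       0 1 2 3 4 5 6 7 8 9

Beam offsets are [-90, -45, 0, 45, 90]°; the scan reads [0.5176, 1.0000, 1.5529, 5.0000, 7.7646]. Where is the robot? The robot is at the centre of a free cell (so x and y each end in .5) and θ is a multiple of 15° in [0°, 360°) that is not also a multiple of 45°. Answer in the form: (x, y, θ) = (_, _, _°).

Candidates: 51 free-cell centres × 16 headings = 816 poses. Raycast each; keep the one whose scan matches to 4 dp.
  (6.5, 2.5, 210°): beam 1 = 6.3509 ≠ 0.5176 ✗
  (2.5, 5.5, 345°): beam 1 = 4.6587 ≠ 0.5176 ✗
  (1.5, 4.5, 15°): beam 1 = 3.6235 ≠ 0.5176 ✗
  …
  (8.5, 5.5, 105°): r_1=0.5176, r_2=1.0000, r_3=1.5529, r_4=5.0000, r_5=7.7646 — all match ✓
Only this pose fits every beam.

(x, y, θ) = (8.5, 5.5, 105°)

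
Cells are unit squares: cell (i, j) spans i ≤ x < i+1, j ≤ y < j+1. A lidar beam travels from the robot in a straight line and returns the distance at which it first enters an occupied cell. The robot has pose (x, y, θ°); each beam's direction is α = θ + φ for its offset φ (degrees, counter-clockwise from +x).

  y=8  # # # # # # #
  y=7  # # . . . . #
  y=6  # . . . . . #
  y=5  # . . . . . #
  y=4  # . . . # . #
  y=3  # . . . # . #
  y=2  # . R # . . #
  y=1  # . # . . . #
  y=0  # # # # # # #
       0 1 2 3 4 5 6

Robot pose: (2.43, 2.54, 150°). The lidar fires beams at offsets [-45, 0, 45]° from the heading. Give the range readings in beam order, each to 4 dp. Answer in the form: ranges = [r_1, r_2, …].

beam 1: φ=-45°, α=105°
  cosα=-0.2588 sinα=0.9659 | (2,2) | tMaxX 1.6614 tMaxY 0.4762 | tΔX 3.8637 tΔY 1.0353
    t=0.4762 [y] (2,3)
    t=1.5115 [y] (2,4)
    t=1.6614 [x] (1,4)
    t=2.5468 [y] (1,5)
    t=3.5821 [y] (1,6)
    t=4.6173 [y] (1,7) — stop
  → r_1 = 4.6173
beam 2: φ=0°, α=150°
  cosα=-0.8660 sinα=0.5000 | (2,2) | tMaxX 0.4965 tMaxY 0.9200 | tΔX 1.1547 tΔY 2.0000
    t=0.4965 [x] (1,2)
    t=0.9200 [y] (1,3)
    t=1.6512 [x] (0,3) — stop
  → r_2 = 1.6512
beam 3: φ=45°, α=195°
  cosα=-0.9659 sinα=-0.2588 | (2,2) | tMaxX 0.4452 tMaxY 2.0864 | tΔX 1.0353 tΔY 3.8637
    t=0.4452 [x] (1,2)
    t=1.4804 [x] (0,2) — stop
  → r_3 = 1.4804

ranges = [4.6173, 1.6512, 1.4804]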